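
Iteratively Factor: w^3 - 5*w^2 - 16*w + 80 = (w - 4)*(w^2 - w - 20) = (w - 4)*(w + 4)*(w - 5)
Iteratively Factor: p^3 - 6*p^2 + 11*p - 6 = (p - 3)*(p^2 - 3*p + 2) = (p - 3)*(p - 1)*(p - 2)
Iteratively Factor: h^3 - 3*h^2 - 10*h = (h + 2)*(h^2 - 5*h) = h*(h + 2)*(h - 5)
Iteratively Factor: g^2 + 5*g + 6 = (g + 3)*(g + 2)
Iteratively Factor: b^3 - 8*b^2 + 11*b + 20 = (b + 1)*(b^2 - 9*b + 20) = (b - 5)*(b + 1)*(b - 4)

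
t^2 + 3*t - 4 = (t - 1)*(t + 4)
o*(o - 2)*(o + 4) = o^3 + 2*o^2 - 8*o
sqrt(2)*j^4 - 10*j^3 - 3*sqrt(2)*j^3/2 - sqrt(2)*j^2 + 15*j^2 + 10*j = j*(j - 2)*(j - 5*sqrt(2))*(sqrt(2)*j + sqrt(2)/2)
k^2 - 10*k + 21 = (k - 7)*(k - 3)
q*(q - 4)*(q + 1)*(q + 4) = q^4 + q^3 - 16*q^2 - 16*q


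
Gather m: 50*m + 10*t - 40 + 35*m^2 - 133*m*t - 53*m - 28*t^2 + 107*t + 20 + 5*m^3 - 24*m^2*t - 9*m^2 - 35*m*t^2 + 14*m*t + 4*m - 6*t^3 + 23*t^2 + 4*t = 5*m^3 + m^2*(26 - 24*t) + m*(-35*t^2 - 119*t + 1) - 6*t^3 - 5*t^2 + 121*t - 20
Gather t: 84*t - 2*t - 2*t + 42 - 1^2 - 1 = 80*t + 40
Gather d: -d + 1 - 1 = -d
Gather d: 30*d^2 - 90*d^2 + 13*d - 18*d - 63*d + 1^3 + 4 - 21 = -60*d^2 - 68*d - 16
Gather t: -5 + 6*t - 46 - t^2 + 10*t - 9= -t^2 + 16*t - 60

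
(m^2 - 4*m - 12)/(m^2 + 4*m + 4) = (m - 6)/(m + 2)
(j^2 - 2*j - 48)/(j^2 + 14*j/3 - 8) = 3*(j - 8)/(3*j - 4)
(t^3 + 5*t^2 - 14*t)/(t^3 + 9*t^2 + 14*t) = (t - 2)/(t + 2)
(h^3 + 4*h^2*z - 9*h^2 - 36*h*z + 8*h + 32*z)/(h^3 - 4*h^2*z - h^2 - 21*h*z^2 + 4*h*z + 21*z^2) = (-h^2 - 4*h*z + 8*h + 32*z)/(-h^2 + 4*h*z + 21*z^2)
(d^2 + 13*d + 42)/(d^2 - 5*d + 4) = (d^2 + 13*d + 42)/(d^2 - 5*d + 4)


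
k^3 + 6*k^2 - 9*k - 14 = (k - 2)*(k + 1)*(k + 7)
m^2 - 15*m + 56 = (m - 8)*(m - 7)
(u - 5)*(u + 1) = u^2 - 4*u - 5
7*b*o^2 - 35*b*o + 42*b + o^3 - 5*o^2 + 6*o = (7*b + o)*(o - 3)*(o - 2)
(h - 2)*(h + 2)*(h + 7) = h^3 + 7*h^2 - 4*h - 28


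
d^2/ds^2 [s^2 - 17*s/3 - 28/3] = 2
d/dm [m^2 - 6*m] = 2*m - 6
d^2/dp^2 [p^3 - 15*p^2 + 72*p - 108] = 6*p - 30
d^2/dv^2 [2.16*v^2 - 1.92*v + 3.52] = 4.32000000000000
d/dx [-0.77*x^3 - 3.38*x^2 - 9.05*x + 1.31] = -2.31*x^2 - 6.76*x - 9.05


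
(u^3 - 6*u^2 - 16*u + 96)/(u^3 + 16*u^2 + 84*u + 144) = (u^2 - 10*u + 24)/(u^2 + 12*u + 36)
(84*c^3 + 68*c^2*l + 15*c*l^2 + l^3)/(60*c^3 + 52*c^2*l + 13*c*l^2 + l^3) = (7*c + l)/(5*c + l)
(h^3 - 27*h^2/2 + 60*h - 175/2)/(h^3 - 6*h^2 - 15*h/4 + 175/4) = 2*(h - 5)/(2*h + 5)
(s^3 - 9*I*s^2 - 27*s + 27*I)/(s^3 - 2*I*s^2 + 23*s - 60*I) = (s^2 - 6*I*s - 9)/(s^2 + I*s + 20)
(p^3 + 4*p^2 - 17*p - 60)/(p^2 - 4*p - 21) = (p^2 + p - 20)/(p - 7)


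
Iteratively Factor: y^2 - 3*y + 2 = (y - 2)*(y - 1)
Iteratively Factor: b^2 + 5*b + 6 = (b + 2)*(b + 3)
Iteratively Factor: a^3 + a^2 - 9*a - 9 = (a - 3)*(a^2 + 4*a + 3) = (a - 3)*(a + 1)*(a + 3)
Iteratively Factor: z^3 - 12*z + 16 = (z - 2)*(z^2 + 2*z - 8) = (z - 2)*(z + 4)*(z - 2)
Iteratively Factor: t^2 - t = (t - 1)*(t)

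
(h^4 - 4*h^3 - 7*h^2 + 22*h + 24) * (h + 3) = h^5 - h^4 - 19*h^3 + h^2 + 90*h + 72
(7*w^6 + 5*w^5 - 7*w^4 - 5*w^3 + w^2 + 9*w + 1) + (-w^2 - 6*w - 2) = 7*w^6 + 5*w^5 - 7*w^4 - 5*w^3 + 3*w - 1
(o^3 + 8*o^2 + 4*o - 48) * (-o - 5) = -o^4 - 13*o^3 - 44*o^2 + 28*o + 240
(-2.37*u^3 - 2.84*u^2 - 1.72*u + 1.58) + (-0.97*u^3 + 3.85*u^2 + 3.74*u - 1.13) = -3.34*u^3 + 1.01*u^2 + 2.02*u + 0.45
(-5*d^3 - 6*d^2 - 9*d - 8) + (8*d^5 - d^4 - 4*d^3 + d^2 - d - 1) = 8*d^5 - d^4 - 9*d^3 - 5*d^2 - 10*d - 9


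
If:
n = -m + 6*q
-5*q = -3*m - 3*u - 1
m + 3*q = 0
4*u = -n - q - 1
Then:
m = -3/86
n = 9/86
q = 1/86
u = -12/43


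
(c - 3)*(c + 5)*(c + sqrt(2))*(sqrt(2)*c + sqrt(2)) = sqrt(2)*c^4 + 2*c^3 + 3*sqrt(2)*c^3 - 13*sqrt(2)*c^2 + 6*c^2 - 26*c - 15*sqrt(2)*c - 30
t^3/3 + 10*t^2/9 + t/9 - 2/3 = (t/3 + 1)*(t - 2/3)*(t + 1)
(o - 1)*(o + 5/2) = o^2 + 3*o/2 - 5/2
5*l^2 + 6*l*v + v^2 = (l + v)*(5*l + v)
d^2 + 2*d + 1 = (d + 1)^2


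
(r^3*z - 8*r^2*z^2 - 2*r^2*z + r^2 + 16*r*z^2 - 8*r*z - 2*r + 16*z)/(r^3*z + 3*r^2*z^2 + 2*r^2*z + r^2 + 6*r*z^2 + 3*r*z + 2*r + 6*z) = (r^2 - 8*r*z - 2*r + 16*z)/(r^2 + 3*r*z + 2*r + 6*z)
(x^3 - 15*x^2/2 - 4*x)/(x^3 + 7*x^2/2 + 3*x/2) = (x - 8)/(x + 3)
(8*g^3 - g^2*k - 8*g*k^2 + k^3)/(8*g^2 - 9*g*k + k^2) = g + k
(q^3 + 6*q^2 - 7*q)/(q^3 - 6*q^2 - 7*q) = (-q^2 - 6*q + 7)/(-q^2 + 6*q + 7)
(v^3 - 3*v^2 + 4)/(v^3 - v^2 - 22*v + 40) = (v^2 - v - 2)/(v^2 + v - 20)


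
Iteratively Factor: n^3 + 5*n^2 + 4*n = (n + 1)*(n^2 + 4*n) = n*(n + 1)*(n + 4)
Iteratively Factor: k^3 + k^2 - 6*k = (k - 2)*(k^2 + 3*k) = (k - 2)*(k + 3)*(k)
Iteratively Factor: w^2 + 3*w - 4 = (w + 4)*(w - 1)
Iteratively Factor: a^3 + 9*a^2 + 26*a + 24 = (a + 3)*(a^2 + 6*a + 8) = (a + 2)*(a + 3)*(a + 4)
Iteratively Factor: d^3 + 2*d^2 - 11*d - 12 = (d + 4)*(d^2 - 2*d - 3) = (d + 1)*(d + 4)*(d - 3)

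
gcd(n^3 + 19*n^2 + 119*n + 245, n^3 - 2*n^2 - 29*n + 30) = n + 5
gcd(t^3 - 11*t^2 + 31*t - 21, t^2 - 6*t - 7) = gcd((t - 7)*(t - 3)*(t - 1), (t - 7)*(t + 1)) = t - 7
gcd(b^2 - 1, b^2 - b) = b - 1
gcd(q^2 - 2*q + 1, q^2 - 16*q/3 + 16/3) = 1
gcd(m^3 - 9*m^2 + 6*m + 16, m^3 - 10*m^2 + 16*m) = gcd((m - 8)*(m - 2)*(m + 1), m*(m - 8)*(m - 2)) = m^2 - 10*m + 16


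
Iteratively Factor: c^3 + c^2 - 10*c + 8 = (c + 4)*(c^2 - 3*c + 2) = (c - 1)*(c + 4)*(c - 2)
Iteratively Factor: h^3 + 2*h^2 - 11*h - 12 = (h - 3)*(h^2 + 5*h + 4) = (h - 3)*(h + 4)*(h + 1)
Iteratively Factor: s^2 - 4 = (s - 2)*(s + 2)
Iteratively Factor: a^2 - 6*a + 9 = (a - 3)*(a - 3)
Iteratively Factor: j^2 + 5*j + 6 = (j + 2)*(j + 3)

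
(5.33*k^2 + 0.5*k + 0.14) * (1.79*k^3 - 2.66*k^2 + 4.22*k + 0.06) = 9.5407*k^5 - 13.2828*k^4 + 21.4132*k^3 + 2.0574*k^2 + 0.6208*k + 0.0084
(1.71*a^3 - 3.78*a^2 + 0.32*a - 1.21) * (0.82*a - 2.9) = 1.4022*a^4 - 8.0586*a^3 + 11.2244*a^2 - 1.9202*a + 3.509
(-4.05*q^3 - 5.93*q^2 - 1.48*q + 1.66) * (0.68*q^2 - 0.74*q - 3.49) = -2.754*q^5 - 1.0354*q^4 + 17.5163*q^3 + 22.9197*q^2 + 3.9368*q - 5.7934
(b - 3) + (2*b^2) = 2*b^2 + b - 3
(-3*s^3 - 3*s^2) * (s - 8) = -3*s^4 + 21*s^3 + 24*s^2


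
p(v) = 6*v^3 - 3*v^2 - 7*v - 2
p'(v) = 18*v^2 - 6*v - 7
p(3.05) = 118.98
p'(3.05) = 142.14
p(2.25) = 35.41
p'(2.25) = 70.62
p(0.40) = -4.90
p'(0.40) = -6.52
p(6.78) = 1682.63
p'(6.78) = 779.75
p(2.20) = 31.97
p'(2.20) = 66.92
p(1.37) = -1.79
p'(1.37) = 18.56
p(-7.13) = -2279.40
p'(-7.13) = 950.84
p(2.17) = 29.99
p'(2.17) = 64.74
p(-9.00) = -4556.00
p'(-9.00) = 1505.00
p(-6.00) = -1364.00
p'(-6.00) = 677.00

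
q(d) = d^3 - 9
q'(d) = 3*d^2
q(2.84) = 13.91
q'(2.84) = 24.20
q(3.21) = 24.08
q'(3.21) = 30.91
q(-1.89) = -15.75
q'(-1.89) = 10.72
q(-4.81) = -120.28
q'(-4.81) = 69.41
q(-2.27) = -20.70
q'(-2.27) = 15.46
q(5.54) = 161.03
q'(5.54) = 92.07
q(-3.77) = -62.58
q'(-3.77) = 42.64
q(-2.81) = -31.19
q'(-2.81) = 23.69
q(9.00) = 720.00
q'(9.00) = 243.00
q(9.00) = 720.00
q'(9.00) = 243.00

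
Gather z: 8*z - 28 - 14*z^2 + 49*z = -14*z^2 + 57*z - 28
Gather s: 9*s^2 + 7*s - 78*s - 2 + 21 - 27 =9*s^2 - 71*s - 8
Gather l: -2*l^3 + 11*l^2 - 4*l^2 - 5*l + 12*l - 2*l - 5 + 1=-2*l^3 + 7*l^2 + 5*l - 4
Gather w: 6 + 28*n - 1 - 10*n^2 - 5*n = -10*n^2 + 23*n + 5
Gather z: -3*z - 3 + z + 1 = -2*z - 2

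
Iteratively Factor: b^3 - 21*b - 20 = (b - 5)*(b^2 + 5*b + 4) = (b - 5)*(b + 4)*(b + 1)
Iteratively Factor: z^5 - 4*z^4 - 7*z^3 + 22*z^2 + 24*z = (z - 3)*(z^4 - z^3 - 10*z^2 - 8*z) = (z - 3)*(z + 1)*(z^3 - 2*z^2 - 8*z) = (z - 3)*(z + 1)*(z + 2)*(z^2 - 4*z) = z*(z - 3)*(z + 1)*(z + 2)*(z - 4)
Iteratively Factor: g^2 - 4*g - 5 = (g + 1)*(g - 5)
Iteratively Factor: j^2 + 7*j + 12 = (j + 3)*(j + 4)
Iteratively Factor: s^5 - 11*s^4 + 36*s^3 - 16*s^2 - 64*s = (s + 1)*(s^4 - 12*s^3 + 48*s^2 - 64*s) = (s - 4)*(s + 1)*(s^3 - 8*s^2 + 16*s) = (s - 4)^2*(s + 1)*(s^2 - 4*s) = s*(s - 4)^2*(s + 1)*(s - 4)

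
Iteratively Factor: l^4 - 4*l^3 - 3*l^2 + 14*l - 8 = (l - 1)*(l^3 - 3*l^2 - 6*l + 8) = (l - 1)*(l + 2)*(l^2 - 5*l + 4) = (l - 4)*(l - 1)*(l + 2)*(l - 1)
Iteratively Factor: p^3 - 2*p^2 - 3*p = (p + 1)*(p^2 - 3*p) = p*(p + 1)*(p - 3)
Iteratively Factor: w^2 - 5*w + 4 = (w - 4)*(w - 1)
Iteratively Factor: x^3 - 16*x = (x - 4)*(x^2 + 4*x) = (x - 4)*(x + 4)*(x)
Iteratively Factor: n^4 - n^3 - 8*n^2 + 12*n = (n - 2)*(n^3 + n^2 - 6*n) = (n - 2)^2*(n^2 + 3*n) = n*(n - 2)^2*(n + 3)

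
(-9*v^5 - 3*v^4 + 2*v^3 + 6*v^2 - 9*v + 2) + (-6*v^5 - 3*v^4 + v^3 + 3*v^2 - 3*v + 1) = -15*v^5 - 6*v^4 + 3*v^3 + 9*v^2 - 12*v + 3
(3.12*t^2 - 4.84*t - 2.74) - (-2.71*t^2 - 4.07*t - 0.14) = 5.83*t^2 - 0.77*t - 2.6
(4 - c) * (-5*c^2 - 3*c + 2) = 5*c^3 - 17*c^2 - 14*c + 8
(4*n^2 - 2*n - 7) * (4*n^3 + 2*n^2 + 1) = 16*n^5 - 32*n^3 - 10*n^2 - 2*n - 7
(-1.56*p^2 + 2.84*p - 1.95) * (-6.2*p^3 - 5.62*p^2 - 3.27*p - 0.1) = 9.672*p^5 - 8.8408*p^4 + 1.2304*p^3 + 1.8282*p^2 + 6.0925*p + 0.195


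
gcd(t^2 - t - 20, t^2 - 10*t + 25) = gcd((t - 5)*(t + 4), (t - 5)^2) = t - 5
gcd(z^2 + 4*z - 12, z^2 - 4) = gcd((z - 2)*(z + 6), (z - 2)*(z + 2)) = z - 2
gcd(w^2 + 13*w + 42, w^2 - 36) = w + 6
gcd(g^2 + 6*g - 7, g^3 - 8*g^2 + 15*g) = 1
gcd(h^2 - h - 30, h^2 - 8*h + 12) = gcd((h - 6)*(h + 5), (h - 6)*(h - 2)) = h - 6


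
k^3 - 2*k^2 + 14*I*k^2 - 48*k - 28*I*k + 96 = (k - 2)*(k + 6*I)*(k + 8*I)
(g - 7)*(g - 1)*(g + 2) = g^3 - 6*g^2 - 9*g + 14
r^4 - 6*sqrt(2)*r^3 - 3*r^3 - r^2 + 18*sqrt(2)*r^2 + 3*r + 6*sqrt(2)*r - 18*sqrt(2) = (r - 3)*(r - 1)*(r + 1)*(r - 6*sqrt(2))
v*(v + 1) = v^2 + v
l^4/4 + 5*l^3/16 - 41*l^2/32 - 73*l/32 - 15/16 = (l/4 + 1/2)*(l - 5/2)*(l + 3/4)*(l + 1)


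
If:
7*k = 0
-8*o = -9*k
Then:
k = 0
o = 0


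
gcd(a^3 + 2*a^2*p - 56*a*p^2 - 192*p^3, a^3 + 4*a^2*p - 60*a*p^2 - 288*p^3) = -a^2 + 2*a*p + 48*p^2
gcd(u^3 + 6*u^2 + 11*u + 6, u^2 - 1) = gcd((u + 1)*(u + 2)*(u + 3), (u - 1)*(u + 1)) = u + 1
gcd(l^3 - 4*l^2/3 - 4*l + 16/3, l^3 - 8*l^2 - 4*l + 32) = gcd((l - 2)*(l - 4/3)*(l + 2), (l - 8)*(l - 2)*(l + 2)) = l^2 - 4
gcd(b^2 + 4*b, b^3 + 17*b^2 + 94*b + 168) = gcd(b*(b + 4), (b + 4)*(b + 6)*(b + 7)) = b + 4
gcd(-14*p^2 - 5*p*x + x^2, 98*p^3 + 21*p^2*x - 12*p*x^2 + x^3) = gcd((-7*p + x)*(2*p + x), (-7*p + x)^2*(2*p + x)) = -14*p^2 - 5*p*x + x^2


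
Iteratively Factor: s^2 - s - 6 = (s - 3)*(s + 2)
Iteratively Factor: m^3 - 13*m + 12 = (m - 3)*(m^2 + 3*m - 4) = (m - 3)*(m + 4)*(m - 1)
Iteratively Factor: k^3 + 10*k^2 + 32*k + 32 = (k + 2)*(k^2 + 8*k + 16) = (k + 2)*(k + 4)*(k + 4)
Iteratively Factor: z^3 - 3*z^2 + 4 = (z - 2)*(z^2 - z - 2) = (z - 2)*(z + 1)*(z - 2)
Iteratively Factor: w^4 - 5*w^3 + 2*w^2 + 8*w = (w)*(w^3 - 5*w^2 + 2*w + 8) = w*(w - 4)*(w^2 - w - 2) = w*(w - 4)*(w - 2)*(w + 1)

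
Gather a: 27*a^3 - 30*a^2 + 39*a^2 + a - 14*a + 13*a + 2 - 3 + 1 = 27*a^3 + 9*a^2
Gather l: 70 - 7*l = 70 - 7*l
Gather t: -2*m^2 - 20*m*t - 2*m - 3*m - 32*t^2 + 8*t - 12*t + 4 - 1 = -2*m^2 - 5*m - 32*t^2 + t*(-20*m - 4) + 3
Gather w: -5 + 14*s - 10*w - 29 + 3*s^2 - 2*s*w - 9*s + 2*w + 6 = 3*s^2 + 5*s + w*(-2*s - 8) - 28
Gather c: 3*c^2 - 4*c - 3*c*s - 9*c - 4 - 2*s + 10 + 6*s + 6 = 3*c^2 + c*(-3*s - 13) + 4*s + 12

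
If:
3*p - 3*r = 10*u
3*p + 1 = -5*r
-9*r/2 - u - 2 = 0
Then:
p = 58/111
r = -19/37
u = 23/74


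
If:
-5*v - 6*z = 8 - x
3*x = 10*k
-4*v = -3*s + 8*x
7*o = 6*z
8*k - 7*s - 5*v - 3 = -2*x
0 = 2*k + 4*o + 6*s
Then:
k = 150/1067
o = -633/1067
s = 372/1067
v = -721/1067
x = 500/1067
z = -1477/2134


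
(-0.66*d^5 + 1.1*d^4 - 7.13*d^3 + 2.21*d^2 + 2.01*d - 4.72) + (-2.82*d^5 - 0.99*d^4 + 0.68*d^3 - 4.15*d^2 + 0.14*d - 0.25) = -3.48*d^5 + 0.11*d^4 - 6.45*d^3 - 1.94*d^2 + 2.15*d - 4.97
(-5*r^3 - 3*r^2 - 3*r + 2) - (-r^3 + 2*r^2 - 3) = -4*r^3 - 5*r^2 - 3*r + 5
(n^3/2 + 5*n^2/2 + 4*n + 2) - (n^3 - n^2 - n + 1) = -n^3/2 + 7*n^2/2 + 5*n + 1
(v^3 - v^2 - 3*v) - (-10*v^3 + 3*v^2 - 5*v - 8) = 11*v^3 - 4*v^2 + 2*v + 8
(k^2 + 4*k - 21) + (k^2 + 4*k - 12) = 2*k^2 + 8*k - 33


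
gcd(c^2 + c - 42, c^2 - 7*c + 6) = c - 6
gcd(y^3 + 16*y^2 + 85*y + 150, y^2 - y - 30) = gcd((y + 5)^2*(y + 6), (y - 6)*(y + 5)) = y + 5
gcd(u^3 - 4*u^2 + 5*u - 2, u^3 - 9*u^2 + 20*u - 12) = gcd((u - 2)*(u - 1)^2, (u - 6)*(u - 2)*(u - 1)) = u^2 - 3*u + 2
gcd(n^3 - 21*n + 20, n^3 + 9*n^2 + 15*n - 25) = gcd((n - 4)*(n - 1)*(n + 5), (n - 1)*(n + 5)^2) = n^2 + 4*n - 5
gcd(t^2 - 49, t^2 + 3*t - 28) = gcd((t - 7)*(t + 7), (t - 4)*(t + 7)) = t + 7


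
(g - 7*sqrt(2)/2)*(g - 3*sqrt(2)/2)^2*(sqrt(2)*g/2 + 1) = sqrt(2)*g^4/2 - 11*g^3/2 + 25*sqrt(2)*g^2/4 + 39*g/4 - 63*sqrt(2)/4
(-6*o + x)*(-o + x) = 6*o^2 - 7*o*x + x^2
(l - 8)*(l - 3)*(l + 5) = l^3 - 6*l^2 - 31*l + 120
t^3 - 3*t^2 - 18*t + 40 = (t - 5)*(t - 2)*(t + 4)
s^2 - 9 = (s - 3)*(s + 3)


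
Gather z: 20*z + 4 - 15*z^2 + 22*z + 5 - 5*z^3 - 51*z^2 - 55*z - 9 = -5*z^3 - 66*z^2 - 13*z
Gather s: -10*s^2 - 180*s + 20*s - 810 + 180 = -10*s^2 - 160*s - 630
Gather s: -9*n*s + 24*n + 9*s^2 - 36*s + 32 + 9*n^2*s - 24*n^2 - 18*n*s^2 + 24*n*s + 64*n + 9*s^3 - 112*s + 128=-24*n^2 + 88*n + 9*s^3 + s^2*(9 - 18*n) + s*(9*n^2 + 15*n - 148) + 160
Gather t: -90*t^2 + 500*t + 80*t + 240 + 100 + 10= -90*t^2 + 580*t + 350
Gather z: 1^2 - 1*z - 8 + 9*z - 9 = 8*z - 16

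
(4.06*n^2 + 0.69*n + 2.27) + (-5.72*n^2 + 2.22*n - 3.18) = -1.66*n^2 + 2.91*n - 0.91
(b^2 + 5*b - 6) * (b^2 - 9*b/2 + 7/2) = b^4 + b^3/2 - 25*b^2 + 89*b/2 - 21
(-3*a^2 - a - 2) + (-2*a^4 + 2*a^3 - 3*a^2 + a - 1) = -2*a^4 + 2*a^3 - 6*a^2 - 3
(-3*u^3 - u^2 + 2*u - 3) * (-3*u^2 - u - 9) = 9*u^5 + 6*u^4 + 22*u^3 + 16*u^2 - 15*u + 27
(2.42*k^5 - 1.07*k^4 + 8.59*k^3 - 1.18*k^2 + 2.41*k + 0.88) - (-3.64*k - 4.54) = 2.42*k^5 - 1.07*k^4 + 8.59*k^3 - 1.18*k^2 + 6.05*k + 5.42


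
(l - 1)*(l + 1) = l^2 - 1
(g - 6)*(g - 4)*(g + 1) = g^3 - 9*g^2 + 14*g + 24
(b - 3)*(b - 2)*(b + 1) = b^3 - 4*b^2 + b + 6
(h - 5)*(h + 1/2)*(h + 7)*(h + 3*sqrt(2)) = h^4 + 5*h^3/2 + 3*sqrt(2)*h^3 - 34*h^2 + 15*sqrt(2)*h^2/2 - 102*sqrt(2)*h - 35*h/2 - 105*sqrt(2)/2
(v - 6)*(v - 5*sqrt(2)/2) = v^2 - 6*v - 5*sqrt(2)*v/2 + 15*sqrt(2)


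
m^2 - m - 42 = (m - 7)*(m + 6)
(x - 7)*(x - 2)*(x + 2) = x^3 - 7*x^2 - 4*x + 28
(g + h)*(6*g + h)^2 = 36*g^3 + 48*g^2*h + 13*g*h^2 + h^3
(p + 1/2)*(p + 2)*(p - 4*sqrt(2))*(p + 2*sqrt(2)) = p^4 - 2*sqrt(2)*p^3 + 5*p^3/2 - 15*p^2 - 5*sqrt(2)*p^2 - 40*p - 2*sqrt(2)*p - 16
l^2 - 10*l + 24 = (l - 6)*(l - 4)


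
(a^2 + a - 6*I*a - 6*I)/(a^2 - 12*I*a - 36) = (a + 1)/(a - 6*I)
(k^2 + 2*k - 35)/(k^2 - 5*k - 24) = (-k^2 - 2*k + 35)/(-k^2 + 5*k + 24)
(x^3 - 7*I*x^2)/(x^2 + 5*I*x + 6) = x^2*(x - 7*I)/(x^2 + 5*I*x + 6)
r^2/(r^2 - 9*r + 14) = r^2/(r^2 - 9*r + 14)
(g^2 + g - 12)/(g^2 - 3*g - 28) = (g - 3)/(g - 7)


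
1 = 1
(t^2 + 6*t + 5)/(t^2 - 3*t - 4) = (t + 5)/(t - 4)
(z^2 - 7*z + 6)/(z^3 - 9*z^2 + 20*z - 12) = 1/(z - 2)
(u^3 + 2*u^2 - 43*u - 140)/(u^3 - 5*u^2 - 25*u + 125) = (u^2 - 3*u - 28)/(u^2 - 10*u + 25)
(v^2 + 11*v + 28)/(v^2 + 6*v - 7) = (v + 4)/(v - 1)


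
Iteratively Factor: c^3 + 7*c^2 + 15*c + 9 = (c + 3)*(c^2 + 4*c + 3) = (c + 3)^2*(c + 1)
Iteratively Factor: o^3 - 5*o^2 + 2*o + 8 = (o - 4)*(o^2 - o - 2) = (o - 4)*(o - 2)*(o + 1)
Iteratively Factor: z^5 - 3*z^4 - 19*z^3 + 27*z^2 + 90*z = (z)*(z^4 - 3*z^3 - 19*z^2 + 27*z + 90) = z*(z + 2)*(z^3 - 5*z^2 - 9*z + 45) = z*(z - 5)*(z + 2)*(z^2 - 9) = z*(z - 5)*(z - 3)*(z + 2)*(z + 3)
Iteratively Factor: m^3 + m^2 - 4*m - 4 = (m - 2)*(m^2 + 3*m + 2) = (m - 2)*(m + 2)*(m + 1)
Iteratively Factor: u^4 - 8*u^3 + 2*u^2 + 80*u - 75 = (u - 5)*(u^3 - 3*u^2 - 13*u + 15) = (u - 5)*(u - 1)*(u^2 - 2*u - 15) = (u - 5)^2*(u - 1)*(u + 3)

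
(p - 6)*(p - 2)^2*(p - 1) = p^4 - 11*p^3 + 38*p^2 - 52*p + 24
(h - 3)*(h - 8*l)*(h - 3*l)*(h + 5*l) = h^4 - 6*h^3*l - 3*h^3 - 31*h^2*l^2 + 18*h^2*l + 120*h*l^3 + 93*h*l^2 - 360*l^3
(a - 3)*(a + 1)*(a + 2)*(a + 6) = a^4 + 6*a^3 - 7*a^2 - 48*a - 36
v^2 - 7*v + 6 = (v - 6)*(v - 1)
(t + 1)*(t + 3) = t^2 + 4*t + 3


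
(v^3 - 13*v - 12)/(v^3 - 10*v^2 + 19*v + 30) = (v^2 - v - 12)/(v^2 - 11*v + 30)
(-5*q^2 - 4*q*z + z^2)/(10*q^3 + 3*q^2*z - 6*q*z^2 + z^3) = 1/(-2*q + z)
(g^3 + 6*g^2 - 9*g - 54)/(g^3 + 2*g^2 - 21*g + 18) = (g + 3)/(g - 1)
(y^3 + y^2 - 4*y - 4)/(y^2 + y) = y - 4/y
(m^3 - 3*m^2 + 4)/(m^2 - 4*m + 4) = m + 1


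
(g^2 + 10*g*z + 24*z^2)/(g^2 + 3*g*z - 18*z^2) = (-g - 4*z)/(-g + 3*z)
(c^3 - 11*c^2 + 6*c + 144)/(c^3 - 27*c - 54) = (c - 8)/(c + 3)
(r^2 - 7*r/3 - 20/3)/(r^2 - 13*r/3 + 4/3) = (3*r + 5)/(3*r - 1)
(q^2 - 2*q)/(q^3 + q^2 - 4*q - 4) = q/(q^2 + 3*q + 2)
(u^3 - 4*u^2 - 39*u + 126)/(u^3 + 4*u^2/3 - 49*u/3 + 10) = 3*(u^2 - u - 42)/(3*u^2 + 13*u - 10)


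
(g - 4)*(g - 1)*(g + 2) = g^3 - 3*g^2 - 6*g + 8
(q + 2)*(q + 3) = q^2 + 5*q + 6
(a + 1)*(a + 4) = a^2 + 5*a + 4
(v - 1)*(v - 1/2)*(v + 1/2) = v^3 - v^2 - v/4 + 1/4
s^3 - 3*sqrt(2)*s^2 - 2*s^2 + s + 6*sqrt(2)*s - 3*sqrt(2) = (s - 1)^2*(s - 3*sqrt(2))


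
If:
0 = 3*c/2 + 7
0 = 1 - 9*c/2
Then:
No Solution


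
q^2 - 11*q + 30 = (q - 6)*(q - 5)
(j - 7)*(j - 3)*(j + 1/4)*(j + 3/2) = j^4 - 33*j^3/4 + 31*j^2/8 + 33*j + 63/8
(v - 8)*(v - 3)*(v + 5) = v^3 - 6*v^2 - 31*v + 120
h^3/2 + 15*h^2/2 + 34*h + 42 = (h/2 + 1)*(h + 6)*(h + 7)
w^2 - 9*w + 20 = (w - 5)*(w - 4)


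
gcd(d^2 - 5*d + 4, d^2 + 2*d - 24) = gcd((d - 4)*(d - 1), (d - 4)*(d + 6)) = d - 4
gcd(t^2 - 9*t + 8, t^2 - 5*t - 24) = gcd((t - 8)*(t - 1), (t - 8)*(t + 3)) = t - 8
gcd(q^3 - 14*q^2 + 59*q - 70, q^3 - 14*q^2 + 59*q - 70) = q^3 - 14*q^2 + 59*q - 70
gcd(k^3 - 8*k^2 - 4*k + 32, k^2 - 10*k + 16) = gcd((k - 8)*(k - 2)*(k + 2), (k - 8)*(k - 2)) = k^2 - 10*k + 16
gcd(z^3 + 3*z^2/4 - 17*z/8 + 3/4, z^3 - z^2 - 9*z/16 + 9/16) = z - 3/4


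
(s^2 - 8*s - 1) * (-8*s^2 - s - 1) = -8*s^4 + 63*s^3 + 15*s^2 + 9*s + 1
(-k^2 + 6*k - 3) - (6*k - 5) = 2 - k^2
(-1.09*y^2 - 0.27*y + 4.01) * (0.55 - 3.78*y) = 4.1202*y^3 + 0.4211*y^2 - 15.3063*y + 2.2055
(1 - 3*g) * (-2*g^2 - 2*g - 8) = 6*g^3 + 4*g^2 + 22*g - 8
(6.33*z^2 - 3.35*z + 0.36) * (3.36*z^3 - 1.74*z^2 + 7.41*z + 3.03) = 21.2688*z^5 - 22.2702*z^4 + 53.9439*z^3 - 6.27*z^2 - 7.4829*z + 1.0908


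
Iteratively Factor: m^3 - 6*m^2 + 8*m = (m - 2)*(m^2 - 4*m) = m*(m - 2)*(m - 4)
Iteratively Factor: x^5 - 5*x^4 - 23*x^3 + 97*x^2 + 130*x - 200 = (x + 4)*(x^4 - 9*x^3 + 13*x^2 + 45*x - 50) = (x - 5)*(x + 4)*(x^3 - 4*x^2 - 7*x + 10) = (x - 5)*(x + 2)*(x + 4)*(x^2 - 6*x + 5) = (x - 5)*(x - 1)*(x + 2)*(x + 4)*(x - 5)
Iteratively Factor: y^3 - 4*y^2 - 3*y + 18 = (y - 3)*(y^2 - y - 6) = (y - 3)*(y + 2)*(y - 3)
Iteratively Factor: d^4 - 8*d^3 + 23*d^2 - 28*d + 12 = (d - 1)*(d^3 - 7*d^2 + 16*d - 12) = (d - 2)*(d - 1)*(d^2 - 5*d + 6) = (d - 2)^2*(d - 1)*(d - 3)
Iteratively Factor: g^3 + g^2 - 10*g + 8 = (g + 4)*(g^2 - 3*g + 2) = (g - 2)*(g + 4)*(g - 1)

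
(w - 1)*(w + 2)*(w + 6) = w^3 + 7*w^2 + 4*w - 12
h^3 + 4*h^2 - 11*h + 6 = (h - 1)^2*(h + 6)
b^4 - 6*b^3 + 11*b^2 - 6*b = b*(b - 3)*(b - 2)*(b - 1)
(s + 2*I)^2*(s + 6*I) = s^3 + 10*I*s^2 - 28*s - 24*I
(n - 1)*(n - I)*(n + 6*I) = n^3 - n^2 + 5*I*n^2 + 6*n - 5*I*n - 6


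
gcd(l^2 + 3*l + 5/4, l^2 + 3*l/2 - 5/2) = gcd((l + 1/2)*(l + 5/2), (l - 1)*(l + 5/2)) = l + 5/2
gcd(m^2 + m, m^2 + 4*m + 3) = m + 1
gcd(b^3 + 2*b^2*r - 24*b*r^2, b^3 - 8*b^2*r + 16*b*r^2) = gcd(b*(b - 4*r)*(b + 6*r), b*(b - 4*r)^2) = -b^2 + 4*b*r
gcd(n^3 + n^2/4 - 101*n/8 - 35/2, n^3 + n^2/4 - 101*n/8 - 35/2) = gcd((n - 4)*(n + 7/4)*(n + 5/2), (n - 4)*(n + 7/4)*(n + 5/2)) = n^3 + n^2/4 - 101*n/8 - 35/2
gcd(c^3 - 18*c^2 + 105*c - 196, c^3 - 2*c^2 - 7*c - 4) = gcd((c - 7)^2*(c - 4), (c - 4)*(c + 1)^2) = c - 4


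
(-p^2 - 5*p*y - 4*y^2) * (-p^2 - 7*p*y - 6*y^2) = p^4 + 12*p^3*y + 45*p^2*y^2 + 58*p*y^3 + 24*y^4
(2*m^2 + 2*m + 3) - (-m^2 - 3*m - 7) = 3*m^2 + 5*m + 10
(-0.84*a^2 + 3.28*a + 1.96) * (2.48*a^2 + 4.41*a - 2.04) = -2.0832*a^4 + 4.43*a^3 + 21.0392*a^2 + 1.9524*a - 3.9984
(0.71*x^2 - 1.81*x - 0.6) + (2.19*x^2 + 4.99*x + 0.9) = 2.9*x^2 + 3.18*x + 0.3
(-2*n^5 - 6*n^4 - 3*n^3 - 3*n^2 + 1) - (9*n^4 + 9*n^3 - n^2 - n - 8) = -2*n^5 - 15*n^4 - 12*n^3 - 2*n^2 + n + 9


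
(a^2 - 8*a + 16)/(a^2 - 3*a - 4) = (a - 4)/(a + 1)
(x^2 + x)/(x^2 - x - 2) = x/(x - 2)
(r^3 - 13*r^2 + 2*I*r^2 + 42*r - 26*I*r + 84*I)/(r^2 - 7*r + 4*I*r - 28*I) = (r^2 + 2*r*(-3 + I) - 12*I)/(r + 4*I)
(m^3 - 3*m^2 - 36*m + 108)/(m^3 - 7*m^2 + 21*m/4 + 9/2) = 4*(m^2 + 3*m - 18)/(4*m^2 - 4*m - 3)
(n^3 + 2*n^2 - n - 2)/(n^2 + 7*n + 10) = (n^2 - 1)/(n + 5)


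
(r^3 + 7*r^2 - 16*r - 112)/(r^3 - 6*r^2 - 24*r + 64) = (r^2 + 3*r - 28)/(r^2 - 10*r + 16)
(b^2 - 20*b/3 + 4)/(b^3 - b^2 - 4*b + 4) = (b^2 - 20*b/3 + 4)/(b^3 - b^2 - 4*b + 4)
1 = 1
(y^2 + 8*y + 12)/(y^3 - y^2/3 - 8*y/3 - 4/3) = 3*(y^2 + 8*y + 12)/(3*y^3 - y^2 - 8*y - 4)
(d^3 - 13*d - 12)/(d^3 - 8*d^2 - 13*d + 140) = (d^3 - 13*d - 12)/(d^3 - 8*d^2 - 13*d + 140)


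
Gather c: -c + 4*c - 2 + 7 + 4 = 3*c + 9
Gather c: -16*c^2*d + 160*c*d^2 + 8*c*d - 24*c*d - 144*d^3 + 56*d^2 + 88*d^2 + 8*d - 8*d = -16*c^2*d + c*(160*d^2 - 16*d) - 144*d^3 + 144*d^2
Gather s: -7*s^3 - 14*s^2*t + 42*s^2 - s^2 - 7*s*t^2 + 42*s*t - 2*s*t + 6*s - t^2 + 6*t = -7*s^3 + s^2*(41 - 14*t) + s*(-7*t^2 + 40*t + 6) - t^2 + 6*t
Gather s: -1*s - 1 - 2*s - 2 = -3*s - 3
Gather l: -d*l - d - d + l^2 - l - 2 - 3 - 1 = -2*d + l^2 + l*(-d - 1) - 6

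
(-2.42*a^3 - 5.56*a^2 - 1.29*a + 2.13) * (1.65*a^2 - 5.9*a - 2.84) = -3.993*a^5 + 5.104*a^4 + 37.5483*a^3 + 26.9159*a^2 - 8.9034*a - 6.0492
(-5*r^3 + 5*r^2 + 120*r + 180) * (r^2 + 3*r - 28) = -5*r^5 - 10*r^4 + 275*r^3 + 400*r^2 - 2820*r - 5040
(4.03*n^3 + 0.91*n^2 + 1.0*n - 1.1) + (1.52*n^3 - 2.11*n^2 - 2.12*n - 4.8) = 5.55*n^3 - 1.2*n^2 - 1.12*n - 5.9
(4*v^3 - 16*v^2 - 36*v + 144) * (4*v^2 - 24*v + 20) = 16*v^5 - 160*v^4 + 320*v^3 + 1120*v^2 - 4176*v + 2880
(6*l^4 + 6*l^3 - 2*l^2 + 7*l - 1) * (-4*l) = -24*l^5 - 24*l^4 + 8*l^3 - 28*l^2 + 4*l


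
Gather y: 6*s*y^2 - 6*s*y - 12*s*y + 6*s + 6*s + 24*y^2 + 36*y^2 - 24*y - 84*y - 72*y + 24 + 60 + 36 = 12*s + y^2*(6*s + 60) + y*(-18*s - 180) + 120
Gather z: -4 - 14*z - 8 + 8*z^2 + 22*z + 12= 8*z^2 + 8*z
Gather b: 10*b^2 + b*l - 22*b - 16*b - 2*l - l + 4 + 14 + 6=10*b^2 + b*(l - 38) - 3*l + 24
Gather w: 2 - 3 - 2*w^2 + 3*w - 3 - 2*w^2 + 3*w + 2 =-4*w^2 + 6*w - 2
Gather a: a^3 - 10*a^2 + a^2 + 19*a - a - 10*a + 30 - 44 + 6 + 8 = a^3 - 9*a^2 + 8*a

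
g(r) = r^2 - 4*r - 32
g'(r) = 2*r - 4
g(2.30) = -35.91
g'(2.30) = 0.60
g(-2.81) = -12.86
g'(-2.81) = -9.62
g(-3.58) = -4.86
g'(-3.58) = -11.16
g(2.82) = -35.33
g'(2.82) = 1.64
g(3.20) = -34.56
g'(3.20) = 2.40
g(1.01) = -35.02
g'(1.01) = -1.98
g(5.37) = -24.64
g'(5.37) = 6.74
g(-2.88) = -12.19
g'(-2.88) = -9.76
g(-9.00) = 85.00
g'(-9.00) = -22.00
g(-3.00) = -11.00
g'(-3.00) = -10.00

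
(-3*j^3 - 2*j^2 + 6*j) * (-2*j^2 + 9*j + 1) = 6*j^5 - 23*j^4 - 33*j^3 + 52*j^2 + 6*j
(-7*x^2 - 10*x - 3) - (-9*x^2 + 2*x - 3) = 2*x^2 - 12*x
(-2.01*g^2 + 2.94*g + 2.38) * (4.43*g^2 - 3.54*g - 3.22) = -8.9043*g^4 + 20.1396*g^3 + 6.608*g^2 - 17.892*g - 7.6636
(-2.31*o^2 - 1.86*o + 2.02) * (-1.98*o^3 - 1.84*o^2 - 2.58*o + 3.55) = 4.5738*o^5 + 7.9332*o^4 + 5.3826*o^3 - 7.1185*o^2 - 11.8146*o + 7.171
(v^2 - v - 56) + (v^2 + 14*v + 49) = 2*v^2 + 13*v - 7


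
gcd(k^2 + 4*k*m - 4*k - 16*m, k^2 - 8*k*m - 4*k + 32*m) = k - 4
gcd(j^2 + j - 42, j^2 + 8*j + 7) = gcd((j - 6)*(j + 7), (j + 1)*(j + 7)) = j + 7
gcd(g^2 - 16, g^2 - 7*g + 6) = 1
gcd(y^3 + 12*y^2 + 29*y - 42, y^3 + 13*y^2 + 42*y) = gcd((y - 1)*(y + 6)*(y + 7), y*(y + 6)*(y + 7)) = y^2 + 13*y + 42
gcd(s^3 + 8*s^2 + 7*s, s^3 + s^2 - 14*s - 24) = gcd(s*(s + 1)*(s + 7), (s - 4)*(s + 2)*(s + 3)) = 1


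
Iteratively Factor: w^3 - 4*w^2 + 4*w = (w - 2)*(w^2 - 2*w) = w*(w - 2)*(w - 2)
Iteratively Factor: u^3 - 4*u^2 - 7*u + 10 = (u - 1)*(u^2 - 3*u - 10) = (u - 1)*(u + 2)*(u - 5)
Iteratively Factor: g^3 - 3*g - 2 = (g - 2)*(g^2 + 2*g + 1) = (g - 2)*(g + 1)*(g + 1)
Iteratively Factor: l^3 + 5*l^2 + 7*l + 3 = (l + 1)*(l^2 + 4*l + 3) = (l + 1)*(l + 3)*(l + 1)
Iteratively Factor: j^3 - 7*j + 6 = (j - 2)*(j^2 + 2*j - 3) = (j - 2)*(j - 1)*(j + 3)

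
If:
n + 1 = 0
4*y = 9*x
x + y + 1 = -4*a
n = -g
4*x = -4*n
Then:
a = -17/16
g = 1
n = -1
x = 1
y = 9/4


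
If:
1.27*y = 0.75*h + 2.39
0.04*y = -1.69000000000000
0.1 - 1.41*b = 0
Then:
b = 0.07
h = -74.73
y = -42.25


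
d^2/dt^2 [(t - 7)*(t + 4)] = 2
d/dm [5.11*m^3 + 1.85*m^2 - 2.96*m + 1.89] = 15.33*m^2 + 3.7*m - 2.96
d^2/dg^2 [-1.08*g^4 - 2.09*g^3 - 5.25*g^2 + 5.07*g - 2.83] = -12.96*g^2 - 12.54*g - 10.5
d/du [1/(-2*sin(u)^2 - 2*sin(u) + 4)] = (2*sin(u) + 1)*cos(u)/(2*(sin(u)^2 + sin(u) - 2)^2)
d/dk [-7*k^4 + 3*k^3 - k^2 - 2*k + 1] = -28*k^3 + 9*k^2 - 2*k - 2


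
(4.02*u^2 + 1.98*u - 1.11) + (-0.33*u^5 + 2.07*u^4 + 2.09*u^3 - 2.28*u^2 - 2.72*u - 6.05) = -0.33*u^5 + 2.07*u^4 + 2.09*u^3 + 1.74*u^2 - 0.74*u - 7.16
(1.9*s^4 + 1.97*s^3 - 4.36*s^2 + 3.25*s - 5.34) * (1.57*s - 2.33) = 2.983*s^5 - 1.3341*s^4 - 11.4353*s^3 + 15.2613*s^2 - 15.9563*s + 12.4422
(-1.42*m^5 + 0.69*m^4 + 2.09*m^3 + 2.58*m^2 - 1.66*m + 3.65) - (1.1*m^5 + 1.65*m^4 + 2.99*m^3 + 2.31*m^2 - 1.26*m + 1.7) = -2.52*m^5 - 0.96*m^4 - 0.9*m^3 + 0.27*m^2 - 0.4*m + 1.95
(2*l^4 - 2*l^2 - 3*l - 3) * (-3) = -6*l^4 + 6*l^2 + 9*l + 9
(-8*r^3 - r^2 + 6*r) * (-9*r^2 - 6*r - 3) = 72*r^5 + 57*r^4 - 24*r^3 - 33*r^2 - 18*r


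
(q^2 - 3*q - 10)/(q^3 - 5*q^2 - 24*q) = (-q^2 + 3*q + 10)/(q*(-q^2 + 5*q + 24))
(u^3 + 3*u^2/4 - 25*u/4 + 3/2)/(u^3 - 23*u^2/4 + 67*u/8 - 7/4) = 2*(u + 3)/(2*u - 7)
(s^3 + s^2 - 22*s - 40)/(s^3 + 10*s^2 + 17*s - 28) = (s^2 - 3*s - 10)/(s^2 + 6*s - 7)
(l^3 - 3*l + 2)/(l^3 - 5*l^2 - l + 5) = (l^2 + l - 2)/(l^2 - 4*l - 5)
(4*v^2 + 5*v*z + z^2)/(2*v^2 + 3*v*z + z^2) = (4*v + z)/(2*v + z)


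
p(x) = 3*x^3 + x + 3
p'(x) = 9*x^2 + 1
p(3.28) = 112.14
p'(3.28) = 97.83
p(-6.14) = -697.57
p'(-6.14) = 340.30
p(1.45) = 13.60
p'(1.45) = 19.92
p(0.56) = 4.09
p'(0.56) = 3.82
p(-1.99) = -22.63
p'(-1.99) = 36.64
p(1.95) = 27.19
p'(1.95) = 35.22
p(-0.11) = 2.89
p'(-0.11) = 1.11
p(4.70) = 319.17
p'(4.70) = 199.81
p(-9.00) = -2193.00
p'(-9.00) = 730.00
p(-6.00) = -651.00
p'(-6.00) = 325.00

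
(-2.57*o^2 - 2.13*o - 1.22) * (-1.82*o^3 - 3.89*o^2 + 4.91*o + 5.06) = 4.6774*o^5 + 13.8739*o^4 - 2.1126*o^3 - 18.7167*o^2 - 16.768*o - 6.1732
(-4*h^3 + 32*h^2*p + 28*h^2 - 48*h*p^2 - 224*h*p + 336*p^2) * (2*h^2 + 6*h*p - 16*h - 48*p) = -8*h^5 + 40*h^4*p + 120*h^4 + 96*h^3*p^2 - 600*h^3*p - 448*h^3 - 288*h^2*p^3 - 1440*h^2*p^2 + 2240*h^2*p + 4320*h*p^3 + 5376*h*p^2 - 16128*p^3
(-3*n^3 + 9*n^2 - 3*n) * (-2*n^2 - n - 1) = 6*n^5 - 15*n^4 - 6*n^2 + 3*n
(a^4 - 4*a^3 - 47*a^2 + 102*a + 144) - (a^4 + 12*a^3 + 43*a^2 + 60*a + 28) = -16*a^3 - 90*a^2 + 42*a + 116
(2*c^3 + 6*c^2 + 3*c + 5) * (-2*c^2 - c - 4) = -4*c^5 - 14*c^4 - 20*c^3 - 37*c^2 - 17*c - 20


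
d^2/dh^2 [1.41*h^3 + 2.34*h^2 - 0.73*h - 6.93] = 8.46*h + 4.68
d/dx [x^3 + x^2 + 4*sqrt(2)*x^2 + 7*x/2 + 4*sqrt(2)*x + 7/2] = 3*x^2 + 2*x + 8*sqrt(2)*x + 7/2 + 4*sqrt(2)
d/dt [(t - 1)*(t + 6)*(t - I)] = 3*t^2 + 2*t*(5 - I) - 6 - 5*I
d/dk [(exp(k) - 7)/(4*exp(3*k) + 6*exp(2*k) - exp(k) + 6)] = (-(exp(k) - 7)*(12*exp(2*k) + 12*exp(k) - 1) + 4*exp(3*k) + 6*exp(2*k) - exp(k) + 6)*exp(k)/(4*exp(3*k) + 6*exp(2*k) - exp(k) + 6)^2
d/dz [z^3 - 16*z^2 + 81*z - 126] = 3*z^2 - 32*z + 81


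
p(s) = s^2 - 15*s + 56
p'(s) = 2*s - 15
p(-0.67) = 66.50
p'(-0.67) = -16.34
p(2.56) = 24.15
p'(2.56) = -9.88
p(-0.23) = 59.50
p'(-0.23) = -15.46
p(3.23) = 17.98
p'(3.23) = -8.54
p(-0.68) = 66.66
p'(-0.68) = -16.36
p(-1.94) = 88.86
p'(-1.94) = -18.88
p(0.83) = 44.24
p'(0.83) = -13.34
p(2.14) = 28.48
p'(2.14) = -10.72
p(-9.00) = 272.00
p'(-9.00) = -33.00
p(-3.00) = 110.00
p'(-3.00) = -21.00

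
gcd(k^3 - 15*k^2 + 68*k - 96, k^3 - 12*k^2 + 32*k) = k^2 - 12*k + 32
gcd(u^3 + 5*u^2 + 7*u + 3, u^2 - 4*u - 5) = u + 1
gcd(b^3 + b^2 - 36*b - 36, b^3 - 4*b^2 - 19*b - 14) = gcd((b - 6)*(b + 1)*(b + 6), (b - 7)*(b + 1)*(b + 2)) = b + 1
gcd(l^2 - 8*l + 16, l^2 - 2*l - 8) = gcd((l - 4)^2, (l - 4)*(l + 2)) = l - 4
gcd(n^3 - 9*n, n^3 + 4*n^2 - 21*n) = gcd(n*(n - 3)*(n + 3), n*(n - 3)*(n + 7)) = n^2 - 3*n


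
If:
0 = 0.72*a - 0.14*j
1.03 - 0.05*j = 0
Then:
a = 4.01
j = 20.60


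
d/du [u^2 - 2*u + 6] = 2*u - 2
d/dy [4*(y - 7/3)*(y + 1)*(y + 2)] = 12*y^2 + 16*y/3 - 20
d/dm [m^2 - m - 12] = 2*m - 1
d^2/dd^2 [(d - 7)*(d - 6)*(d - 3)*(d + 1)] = 12*d^2 - 90*d + 130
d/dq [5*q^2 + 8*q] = 10*q + 8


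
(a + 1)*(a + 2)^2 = a^3 + 5*a^2 + 8*a + 4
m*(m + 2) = m^2 + 2*m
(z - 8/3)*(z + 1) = z^2 - 5*z/3 - 8/3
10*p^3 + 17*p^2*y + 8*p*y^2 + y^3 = (p + y)*(2*p + y)*(5*p + y)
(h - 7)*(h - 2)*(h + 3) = h^3 - 6*h^2 - 13*h + 42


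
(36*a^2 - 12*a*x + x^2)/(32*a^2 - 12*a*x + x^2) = (36*a^2 - 12*a*x + x^2)/(32*a^2 - 12*a*x + x^2)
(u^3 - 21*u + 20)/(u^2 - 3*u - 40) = (u^2 - 5*u + 4)/(u - 8)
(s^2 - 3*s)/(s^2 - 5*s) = (s - 3)/(s - 5)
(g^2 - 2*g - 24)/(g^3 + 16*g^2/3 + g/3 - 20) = 3*(g - 6)/(3*g^2 + 4*g - 15)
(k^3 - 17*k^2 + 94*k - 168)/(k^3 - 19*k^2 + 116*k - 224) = (k - 6)/(k - 8)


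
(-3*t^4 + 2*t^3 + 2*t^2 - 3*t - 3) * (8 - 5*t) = 15*t^5 - 34*t^4 + 6*t^3 + 31*t^2 - 9*t - 24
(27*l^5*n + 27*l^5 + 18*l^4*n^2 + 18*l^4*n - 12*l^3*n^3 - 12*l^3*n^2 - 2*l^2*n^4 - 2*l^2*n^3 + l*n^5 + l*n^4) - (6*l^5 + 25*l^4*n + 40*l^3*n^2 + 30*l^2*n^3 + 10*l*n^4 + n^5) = 27*l^5*n + 21*l^5 + 18*l^4*n^2 - 7*l^4*n - 12*l^3*n^3 - 52*l^3*n^2 - 2*l^2*n^4 - 32*l^2*n^3 + l*n^5 - 9*l*n^4 - n^5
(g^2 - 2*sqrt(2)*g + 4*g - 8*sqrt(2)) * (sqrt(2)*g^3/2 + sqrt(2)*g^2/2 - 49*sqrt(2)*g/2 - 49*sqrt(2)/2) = sqrt(2)*g^5/2 - 2*g^4 + 5*sqrt(2)*g^4/2 - 45*sqrt(2)*g^3/2 - 10*g^3 - 245*sqrt(2)*g^2/2 + 90*g^2 - 98*sqrt(2)*g + 490*g + 392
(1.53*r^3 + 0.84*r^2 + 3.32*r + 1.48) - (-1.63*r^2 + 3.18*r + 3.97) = 1.53*r^3 + 2.47*r^2 + 0.14*r - 2.49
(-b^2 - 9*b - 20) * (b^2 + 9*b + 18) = -b^4 - 18*b^3 - 119*b^2 - 342*b - 360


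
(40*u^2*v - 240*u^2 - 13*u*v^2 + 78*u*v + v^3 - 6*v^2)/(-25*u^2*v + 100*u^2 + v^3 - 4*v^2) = (-8*u*v + 48*u + v^2 - 6*v)/(5*u*v - 20*u + v^2 - 4*v)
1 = 1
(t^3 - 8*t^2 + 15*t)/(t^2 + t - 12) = t*(t - 5)/(t + 4)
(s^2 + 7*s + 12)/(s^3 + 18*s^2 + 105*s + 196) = (s + 3)/(s^2 + 14*s + 49)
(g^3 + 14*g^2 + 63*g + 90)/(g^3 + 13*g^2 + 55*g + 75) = (g + 6)/(g + 5)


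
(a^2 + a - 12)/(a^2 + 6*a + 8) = (a - 3)/(a + 2)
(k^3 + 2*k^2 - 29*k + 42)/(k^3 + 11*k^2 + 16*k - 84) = (k - 3)/(k + 6)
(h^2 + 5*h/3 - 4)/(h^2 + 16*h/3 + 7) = (3*h - 4)/(3*h + 7)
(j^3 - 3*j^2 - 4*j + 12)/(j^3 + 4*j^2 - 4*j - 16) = (j - 3)/(j + 4)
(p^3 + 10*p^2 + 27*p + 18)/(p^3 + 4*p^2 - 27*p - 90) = (p + 1)/(p - 5)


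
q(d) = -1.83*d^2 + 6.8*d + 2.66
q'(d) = 6.8 - 3.66*d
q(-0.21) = 1.15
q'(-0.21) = 7.57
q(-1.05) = -6.50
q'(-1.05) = 10.64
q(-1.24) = -8.59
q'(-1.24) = 11.34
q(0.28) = 4.42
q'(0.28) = 5.78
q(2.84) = 7.21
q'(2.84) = -3.59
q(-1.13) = -7.36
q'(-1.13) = 10.94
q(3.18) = 5.78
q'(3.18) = -4.84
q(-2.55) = -26.58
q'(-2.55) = 16.13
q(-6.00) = -104.02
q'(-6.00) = 28.76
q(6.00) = -22.42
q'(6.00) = -15.16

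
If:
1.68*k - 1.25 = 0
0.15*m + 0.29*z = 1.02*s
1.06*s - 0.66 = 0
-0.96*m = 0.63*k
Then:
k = 0.74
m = -0.49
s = 0.62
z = 2.44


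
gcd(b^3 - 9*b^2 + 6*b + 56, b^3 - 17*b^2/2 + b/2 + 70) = b^2 - 11*b + 28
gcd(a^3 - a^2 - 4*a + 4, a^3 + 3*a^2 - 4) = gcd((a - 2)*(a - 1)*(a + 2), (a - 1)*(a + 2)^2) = a^2 + a - 2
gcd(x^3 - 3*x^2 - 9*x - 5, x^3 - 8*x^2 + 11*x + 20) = x^2 - 4*x - 5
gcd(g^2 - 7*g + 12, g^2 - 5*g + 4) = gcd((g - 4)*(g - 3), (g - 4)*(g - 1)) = g - 4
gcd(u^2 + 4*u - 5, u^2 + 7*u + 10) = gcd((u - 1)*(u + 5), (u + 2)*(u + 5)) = u + 5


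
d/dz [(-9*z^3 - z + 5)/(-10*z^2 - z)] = (90*z^4 + 18*z^3 - 10*z^2 + 100*z + 5)/(z^2*(100*z^2 + 20*z + 1))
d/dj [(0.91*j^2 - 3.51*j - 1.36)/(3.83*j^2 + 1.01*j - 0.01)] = (14.3624*j^2 + 10.3994*j + 1.4087)/(14.6689*j^4 + 7.7366*j^3 + 0.9435*j^2 - 0.0202*j + 0.0001)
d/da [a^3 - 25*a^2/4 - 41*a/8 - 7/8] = 3*a^2 - 25*a/2 - 41/8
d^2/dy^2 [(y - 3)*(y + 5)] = 2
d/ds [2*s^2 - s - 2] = 4*s - 1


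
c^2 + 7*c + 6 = (c + 1)*(c + 6)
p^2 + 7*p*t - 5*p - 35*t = (p - 5)*(p + 7*t)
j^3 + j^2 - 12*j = j*(j - 3)*(j + 4)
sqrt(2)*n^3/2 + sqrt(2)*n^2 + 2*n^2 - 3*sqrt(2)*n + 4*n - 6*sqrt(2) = (n - sqrt(2))*(n + 3*sqrt(2))*(sqrt(2)*n/2 + sqrt(2))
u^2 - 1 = (u - 1)*(u + 1)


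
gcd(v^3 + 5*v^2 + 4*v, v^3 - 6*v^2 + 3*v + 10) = v + 1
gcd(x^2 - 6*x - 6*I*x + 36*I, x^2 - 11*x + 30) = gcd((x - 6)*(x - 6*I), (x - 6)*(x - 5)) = x - 6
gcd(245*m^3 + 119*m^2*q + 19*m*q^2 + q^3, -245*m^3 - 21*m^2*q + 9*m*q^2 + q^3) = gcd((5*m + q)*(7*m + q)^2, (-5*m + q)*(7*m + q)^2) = 49*m^2 + 14*m*q + q^2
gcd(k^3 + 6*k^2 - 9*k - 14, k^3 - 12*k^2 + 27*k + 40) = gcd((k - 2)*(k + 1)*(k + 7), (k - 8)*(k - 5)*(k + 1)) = k + 1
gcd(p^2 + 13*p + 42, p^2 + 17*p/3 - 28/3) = p + 7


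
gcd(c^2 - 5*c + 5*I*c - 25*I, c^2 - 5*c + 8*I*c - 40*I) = c - 5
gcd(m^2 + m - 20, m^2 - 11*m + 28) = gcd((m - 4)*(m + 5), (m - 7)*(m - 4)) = m - 4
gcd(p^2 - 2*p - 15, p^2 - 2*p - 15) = p^2 - 2*p - 15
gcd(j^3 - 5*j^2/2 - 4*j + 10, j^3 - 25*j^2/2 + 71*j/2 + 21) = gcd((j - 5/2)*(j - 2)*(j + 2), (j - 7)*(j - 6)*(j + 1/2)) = 1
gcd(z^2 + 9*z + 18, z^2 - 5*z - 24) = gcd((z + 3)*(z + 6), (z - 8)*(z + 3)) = z + 3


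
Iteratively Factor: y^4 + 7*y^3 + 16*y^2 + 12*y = (y + 2)*(y^3 + 5*y^2 + 6*y) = y*(y + 2)*(y^2 + 5*y + 6) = y*(y + 2)^2*(y + 3)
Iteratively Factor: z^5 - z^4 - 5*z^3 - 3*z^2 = (z + 1)*(z^4 - 2*z^3 - 3*z^2) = (z - 3)*(z + 1)*(z^3 + z^2) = z*(z - 3)*(z + 1)*(z^2 + z) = z^2*(z - 3)*(z + 1)*(z + 1)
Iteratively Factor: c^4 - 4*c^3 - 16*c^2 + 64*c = (c)*(c^3 - 4*c^2 - 16*c + 64) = c*(c - 4)*(c^2 - 16) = c*(c - 4)^2*(c + 4)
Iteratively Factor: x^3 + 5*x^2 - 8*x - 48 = (x - 3)*(x^2 + 8*x + 16) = (x - 3)*(x + 4)*(x + 4)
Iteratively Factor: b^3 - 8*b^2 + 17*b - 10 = (b - 5)*(b^2 - 3*b + 2) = (b - 5)*(b - 1)*(b - 2)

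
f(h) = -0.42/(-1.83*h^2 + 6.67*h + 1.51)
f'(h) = -0.42*(3.66*h - 6.67)/(-1.83*h^2 + 6.67*h + 1.51)^2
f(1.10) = -0.06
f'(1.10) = 0.03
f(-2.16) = 0.02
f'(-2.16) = 0.01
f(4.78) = 0.05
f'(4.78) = -0.06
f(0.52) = -0.09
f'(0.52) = 0.10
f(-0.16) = -1.06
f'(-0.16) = 19.44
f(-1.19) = 0.05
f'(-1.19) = 0.06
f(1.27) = -0.06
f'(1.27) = 0.02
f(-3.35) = 0.01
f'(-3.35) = 0.00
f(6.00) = 0.02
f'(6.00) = -0.01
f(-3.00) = 0.01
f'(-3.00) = 0.01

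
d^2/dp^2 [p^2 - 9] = 2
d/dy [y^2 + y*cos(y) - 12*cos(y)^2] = -y*sin(y) + 2*y + 12*sin(2*y) + cos(y)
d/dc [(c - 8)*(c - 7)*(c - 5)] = 3*c^2 - 40*c + 131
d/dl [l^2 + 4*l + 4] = 2*l + 4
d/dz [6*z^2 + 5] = 12*z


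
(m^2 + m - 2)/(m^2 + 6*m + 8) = (m - 1)/(m + 4)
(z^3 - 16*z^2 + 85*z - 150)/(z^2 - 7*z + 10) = (z^2 - 11*z + 30)/(z - 2)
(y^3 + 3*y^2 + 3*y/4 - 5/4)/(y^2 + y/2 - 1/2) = y + 5/2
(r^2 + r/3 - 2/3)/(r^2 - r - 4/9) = 3*(-3*r^2 - r + 2)/(-9*r^2 + 9*r + 4)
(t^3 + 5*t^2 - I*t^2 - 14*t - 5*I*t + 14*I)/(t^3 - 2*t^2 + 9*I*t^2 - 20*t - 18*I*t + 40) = (t^2 + t*(7 - I) - 7*I)/(t^2 + 9*I*t - 20)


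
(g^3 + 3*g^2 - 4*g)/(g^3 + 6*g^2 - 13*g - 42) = g*(g^2 + 3*g - 4)/(g^3 + 6*g^2 - 13*g - 42)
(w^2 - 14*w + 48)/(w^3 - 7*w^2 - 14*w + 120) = (w - 8)/(w^2 - w - 20)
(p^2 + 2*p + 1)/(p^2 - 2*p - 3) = (p + 1)/(p - 3)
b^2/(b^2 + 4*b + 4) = b^2/(b^2 + 4*b + 4)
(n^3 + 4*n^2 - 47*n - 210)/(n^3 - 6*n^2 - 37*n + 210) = (n + 5)/(n - 5)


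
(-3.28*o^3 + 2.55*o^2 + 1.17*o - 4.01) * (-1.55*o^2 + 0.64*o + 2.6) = 5.084*o^5 - 6.0517*o^4 - 8.7095*o^3 + 13.5943*o^2 + 0.4756*o - 10.426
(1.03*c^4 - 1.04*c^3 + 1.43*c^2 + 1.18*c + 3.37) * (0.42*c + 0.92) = 0.4326*c^5 + 0.5108*c^4 - 0.3562*c^3 + 1.8112*c^2 + 2.501*c + 3.1004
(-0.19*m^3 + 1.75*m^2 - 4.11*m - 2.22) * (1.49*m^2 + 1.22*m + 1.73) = -0.2831*m^5 + 2.3757*m^4 - 4.3176*m^3 - 5.2945*m^2 - 9.8187*m - 3.8406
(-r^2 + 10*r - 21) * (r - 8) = -r^3 + 18*r^2 - 101*r + 168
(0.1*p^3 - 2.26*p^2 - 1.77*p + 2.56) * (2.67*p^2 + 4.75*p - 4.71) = 0.267*p^5 - 5.5592*p^4 - 15.9319*p^3 + 9.0723*p^2 + 20.4967*p - 12.0576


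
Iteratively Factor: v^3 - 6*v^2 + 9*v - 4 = (v - 1)*(v^2 - 5*v + 4) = (v - 1)^2*(v - 4)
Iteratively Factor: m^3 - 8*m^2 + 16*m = (m - 4)*(m^2 - 4*m) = m*(m - 4)*(m - 4)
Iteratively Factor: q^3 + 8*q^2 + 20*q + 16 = (q + 2)*(q^2 + 6*q + 8) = (q + 2)*(q + 4)*(q + 2)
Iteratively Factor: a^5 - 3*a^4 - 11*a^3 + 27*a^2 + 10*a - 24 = (a + 1)*(a^4 - 4*a^3 - 7*a^2 + 34*a - 24) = (a + 1)*(a + 3)*(a^3 - 7*a^2 + 14*a - 8) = (a - 1)*(a + 1)*(a + 3)*(a^2 - 6*a + 8) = (a - 4)*(a - 1)*(a + 1)*(a + 3)*(a - 2)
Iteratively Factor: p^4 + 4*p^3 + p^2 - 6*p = (p + 3)*(p^3 + p^2 - 2*p) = (p - 1)*(p + 3)*(p^2 + 2*p) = (p - 1)*(p + 2)*(p + 3)*(p)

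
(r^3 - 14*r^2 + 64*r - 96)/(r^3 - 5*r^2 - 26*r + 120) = (r - 4)/(r + 5)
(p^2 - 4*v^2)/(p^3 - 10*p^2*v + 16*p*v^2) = (p + 2*v)/(p*(p - 8*v))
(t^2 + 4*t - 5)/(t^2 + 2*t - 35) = (t^2 + 4*t - 5)/(t^2 + 2*t - 35)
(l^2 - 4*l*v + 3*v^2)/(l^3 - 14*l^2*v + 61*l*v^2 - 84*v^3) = (l - v)/(l^2 - 11*l*v + 28*v^2)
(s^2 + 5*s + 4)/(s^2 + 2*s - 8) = (s + 1)/(s - 2)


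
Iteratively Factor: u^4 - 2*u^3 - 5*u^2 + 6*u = (u - 3)*(u^3 + u^2 - 2*u) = u*(u - 3)*(u^2 + u - 2) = u*(u - 3)*(u - 1)*(u + 2)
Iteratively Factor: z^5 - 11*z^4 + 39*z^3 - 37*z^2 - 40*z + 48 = (z - 3)*(z^4 - 8*z^3 + 15*z^2 + 8*z - 16) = (z - 3)*(z - 1)*(z^3 - 7*z^2 + 8*z + 16) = (z - 4)*(z - 3)*(z - 1)*(z^2 - 3*z - 4) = (z - 4)*(z - 3)*(z - 1)*(z + 1)*(z - 4)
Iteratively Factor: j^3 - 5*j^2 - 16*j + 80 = (j - 4)*(j^2 - j - 20) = (j - 4)*(j + 4)*(j - 5)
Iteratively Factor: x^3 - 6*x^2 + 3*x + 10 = (x - 5)*(x^2 - x - 2) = (x - 5)*(x + 1)*(x - 2)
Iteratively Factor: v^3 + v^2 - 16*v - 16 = (v + 1)*(v^2 - 16) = (v - 4)*(v + 1)*(v + 4)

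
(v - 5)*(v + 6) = v^2 + v - 30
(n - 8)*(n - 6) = n^2 - 14*n + 48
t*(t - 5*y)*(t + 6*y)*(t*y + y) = t^4*y + t^3*y^2 + t^3*y - 30*t^2*y^3 + t^2*y^2 - 30*t*y^3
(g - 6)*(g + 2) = g^2 - 4*g - 12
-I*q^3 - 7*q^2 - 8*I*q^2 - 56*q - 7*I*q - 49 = (q + 7)*(q - 7*I)*(-I*q - I)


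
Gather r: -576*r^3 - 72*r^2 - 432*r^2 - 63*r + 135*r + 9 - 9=-576*r^3 - 504*r^2 + 72*r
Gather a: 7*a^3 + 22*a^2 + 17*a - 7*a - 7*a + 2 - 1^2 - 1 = 7*a^3 + 22*a^2 + 3*a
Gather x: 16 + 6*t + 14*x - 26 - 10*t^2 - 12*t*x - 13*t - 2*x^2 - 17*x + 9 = -10*t^2 - 7*t - 2*x^2 + x*(-12*t - 3) - 1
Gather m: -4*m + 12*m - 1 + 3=8*m + 2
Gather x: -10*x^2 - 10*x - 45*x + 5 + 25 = -10*x^2 - 55*x + 30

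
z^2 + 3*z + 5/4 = (z + 1/2)*(z + 5/2)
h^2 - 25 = (h - 5)*(h + 5)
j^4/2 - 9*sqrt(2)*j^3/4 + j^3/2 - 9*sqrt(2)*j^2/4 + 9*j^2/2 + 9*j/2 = j*(j/2 + 1/2)*(j - 3*sqrt(2))*(j - 3*sqrt(2)/2)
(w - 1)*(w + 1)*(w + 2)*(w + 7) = w^4 + 9*w^3 + 13*w^2 - 9*w - 14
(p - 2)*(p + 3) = p^2 + p - 6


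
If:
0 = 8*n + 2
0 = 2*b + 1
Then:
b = -1/2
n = -1/4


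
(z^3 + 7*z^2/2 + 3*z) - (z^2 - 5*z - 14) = z^3 + 5*z^2/2 + 8*z + 14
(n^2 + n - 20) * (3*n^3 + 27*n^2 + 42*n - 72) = 3*n^5 + 30*n^4 + 9*n^3 - 570*n^2 - 912*n + 1440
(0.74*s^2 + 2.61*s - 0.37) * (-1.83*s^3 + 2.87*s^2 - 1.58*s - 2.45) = -1.3542*s^5 - 2.6525*s^4 + 6.9986*s^3 - 6.9987*s^2 - 5.8099*s + 0.9065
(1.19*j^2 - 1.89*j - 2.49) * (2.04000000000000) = 2.4276*j^2 - 3.8556*j - 5.0796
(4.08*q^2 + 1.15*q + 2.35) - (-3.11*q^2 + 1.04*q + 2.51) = 7.19*q^2 + 0.11*q - 0.16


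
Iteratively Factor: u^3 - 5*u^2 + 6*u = (u - 2)*(u^2 - 3*u) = (u - 3)*(u - 2)*(u)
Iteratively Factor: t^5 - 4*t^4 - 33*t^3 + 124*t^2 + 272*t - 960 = (t - 4)*(t^4 - 33*t^2 - 8*t + 240) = (t - 4)*(t + 4)*(t^3 - 4*t^2 - 17*t + 60) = (t - 4)*(t + 4)^2*(t^2 - 8*t + 15) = (t - 5)*(t - 4)*(t + 4)^2*(t - 3)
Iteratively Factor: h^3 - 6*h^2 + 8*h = (h)*(h^2 - 6*h + 8) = h*(h - 4)*(h - 2)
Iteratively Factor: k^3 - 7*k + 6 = (k - 1)*(k^2 + k - 6) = (k - 2)*(k - 1)*(k + 3)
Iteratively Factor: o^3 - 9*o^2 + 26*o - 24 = (o - 4)*(o^2 - 5*o + 6) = (o - 4)*(o - 2)*(o - 3)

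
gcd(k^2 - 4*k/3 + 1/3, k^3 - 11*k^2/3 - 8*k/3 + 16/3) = k - 1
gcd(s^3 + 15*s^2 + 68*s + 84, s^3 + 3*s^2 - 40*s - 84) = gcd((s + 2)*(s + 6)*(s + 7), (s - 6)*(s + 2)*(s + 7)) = s^2 + 9*s + 14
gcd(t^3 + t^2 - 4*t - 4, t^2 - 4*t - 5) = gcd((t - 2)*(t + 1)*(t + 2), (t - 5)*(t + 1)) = t + 1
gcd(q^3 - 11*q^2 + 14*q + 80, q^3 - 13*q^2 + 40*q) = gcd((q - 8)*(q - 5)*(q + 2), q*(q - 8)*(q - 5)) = q^2 - 13*q + 40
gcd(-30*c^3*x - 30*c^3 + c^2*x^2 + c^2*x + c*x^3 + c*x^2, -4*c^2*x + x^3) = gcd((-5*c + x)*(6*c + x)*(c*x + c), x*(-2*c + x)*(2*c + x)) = 1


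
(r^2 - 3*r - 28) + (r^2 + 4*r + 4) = 2*r^2 + r - 24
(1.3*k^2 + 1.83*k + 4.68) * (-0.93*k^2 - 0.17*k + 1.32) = -1.209*k^4 - 1.9229*k^3 - 2.9475*k^2 + 1.62*k + 6.1776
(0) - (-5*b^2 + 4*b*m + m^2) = 5*b^2 - 4*b*m - m^2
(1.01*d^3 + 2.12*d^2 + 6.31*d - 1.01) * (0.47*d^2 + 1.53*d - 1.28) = 0.4747*d^5 + 2.5417*d^4 + 4.9165*d^3 + 6.466*d^2 - 9.6221*d + 1.2928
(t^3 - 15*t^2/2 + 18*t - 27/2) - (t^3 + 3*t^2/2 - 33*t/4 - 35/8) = -9*t^2 + 105*t/4 - 73/8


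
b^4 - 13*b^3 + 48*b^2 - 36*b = b*(b - 6)^2*(b - 1)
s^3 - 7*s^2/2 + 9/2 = (s - 3)*(s - 3/2)*(s + 1)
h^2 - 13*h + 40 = (h - 8)*(h - 5)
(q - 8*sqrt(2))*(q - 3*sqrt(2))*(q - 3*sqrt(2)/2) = q^3 - 25*sqrt(2)*q^2/2 + 81*q - 72*sqrt(2)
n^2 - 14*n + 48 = (n - 8)*(n - 6)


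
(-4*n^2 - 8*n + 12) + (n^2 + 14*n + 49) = -3*n^2 + 6*n + 61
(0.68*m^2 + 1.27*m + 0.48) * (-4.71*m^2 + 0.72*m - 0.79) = -3.2028*m^4 - 5.4921*m^3 - 1.8836*m^2 - 0.6577*m - 0.3792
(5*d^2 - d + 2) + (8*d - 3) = 5*d^2 + 7*d - 1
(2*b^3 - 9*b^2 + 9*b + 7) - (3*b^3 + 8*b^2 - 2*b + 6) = -b^3 - 17*b^2 + 11*b + 1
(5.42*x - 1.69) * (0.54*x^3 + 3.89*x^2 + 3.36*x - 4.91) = 2.9268*x^4 + 20.1712*x^3 + 11.6371*x^2 - 32.2906*x + 8.2979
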